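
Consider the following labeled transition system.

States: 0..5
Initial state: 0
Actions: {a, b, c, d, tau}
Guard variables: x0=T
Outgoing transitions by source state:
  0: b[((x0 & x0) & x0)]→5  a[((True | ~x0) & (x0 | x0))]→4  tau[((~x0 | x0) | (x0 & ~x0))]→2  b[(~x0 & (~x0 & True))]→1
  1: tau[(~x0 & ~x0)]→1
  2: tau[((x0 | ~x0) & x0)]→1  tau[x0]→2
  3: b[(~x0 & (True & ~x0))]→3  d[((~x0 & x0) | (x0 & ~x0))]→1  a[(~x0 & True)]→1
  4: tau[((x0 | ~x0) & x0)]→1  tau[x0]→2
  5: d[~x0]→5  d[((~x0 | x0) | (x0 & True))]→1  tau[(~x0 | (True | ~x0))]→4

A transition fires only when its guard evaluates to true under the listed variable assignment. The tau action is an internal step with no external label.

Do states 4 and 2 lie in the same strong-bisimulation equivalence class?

Compute ~ classes (split until stable):
  round 0: {{0,1,2,3,4,5}}
  round 1: {{0},{1,3},{2,4},{5}}
4 equivalence class(es) (converged in 2)
4∈{2,4}, 2∈{2,4}

Answer: BISIMILAR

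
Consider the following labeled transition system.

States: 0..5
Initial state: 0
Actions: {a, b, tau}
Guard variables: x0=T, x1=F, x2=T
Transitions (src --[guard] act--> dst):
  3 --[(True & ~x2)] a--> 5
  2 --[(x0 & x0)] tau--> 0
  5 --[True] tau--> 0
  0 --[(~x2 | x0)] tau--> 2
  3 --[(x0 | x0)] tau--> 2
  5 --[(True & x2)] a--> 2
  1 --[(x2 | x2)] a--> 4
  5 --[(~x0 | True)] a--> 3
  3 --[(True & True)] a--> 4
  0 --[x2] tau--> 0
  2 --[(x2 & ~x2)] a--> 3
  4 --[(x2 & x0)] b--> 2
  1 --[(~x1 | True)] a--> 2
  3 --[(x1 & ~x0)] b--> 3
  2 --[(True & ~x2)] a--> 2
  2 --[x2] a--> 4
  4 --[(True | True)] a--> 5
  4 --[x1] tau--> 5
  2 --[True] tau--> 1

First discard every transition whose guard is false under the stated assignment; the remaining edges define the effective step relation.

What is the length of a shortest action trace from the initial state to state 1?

BFS to 1:
  L0 = {0}
  L1 = {2}
  L2 = {1,4}
1 enters at depth 2; path tau·tau

Answer: 2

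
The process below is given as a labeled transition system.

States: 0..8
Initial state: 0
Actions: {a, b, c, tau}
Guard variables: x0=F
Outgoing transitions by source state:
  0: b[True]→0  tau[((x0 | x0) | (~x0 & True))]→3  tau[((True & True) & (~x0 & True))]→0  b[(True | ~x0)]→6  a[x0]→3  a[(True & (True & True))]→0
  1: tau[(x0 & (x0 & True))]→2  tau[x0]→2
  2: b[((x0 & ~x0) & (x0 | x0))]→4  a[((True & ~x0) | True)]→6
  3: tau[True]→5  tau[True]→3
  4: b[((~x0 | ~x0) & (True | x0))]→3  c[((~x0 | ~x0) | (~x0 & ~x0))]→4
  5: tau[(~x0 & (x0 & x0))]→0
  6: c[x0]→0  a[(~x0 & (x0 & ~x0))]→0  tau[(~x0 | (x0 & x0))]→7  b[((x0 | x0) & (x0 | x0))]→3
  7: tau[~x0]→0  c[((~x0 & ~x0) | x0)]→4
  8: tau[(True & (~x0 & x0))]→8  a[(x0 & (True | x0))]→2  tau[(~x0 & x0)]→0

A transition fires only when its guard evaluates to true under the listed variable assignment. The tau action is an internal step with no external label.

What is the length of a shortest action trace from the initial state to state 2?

Answer: UNREACHABLE

Analysis:
Breadth-first toward 2:
  L0 = {0}
  L1 = {3,6}
  L2 = {5,7}
  L3 = {4}
2 never appears.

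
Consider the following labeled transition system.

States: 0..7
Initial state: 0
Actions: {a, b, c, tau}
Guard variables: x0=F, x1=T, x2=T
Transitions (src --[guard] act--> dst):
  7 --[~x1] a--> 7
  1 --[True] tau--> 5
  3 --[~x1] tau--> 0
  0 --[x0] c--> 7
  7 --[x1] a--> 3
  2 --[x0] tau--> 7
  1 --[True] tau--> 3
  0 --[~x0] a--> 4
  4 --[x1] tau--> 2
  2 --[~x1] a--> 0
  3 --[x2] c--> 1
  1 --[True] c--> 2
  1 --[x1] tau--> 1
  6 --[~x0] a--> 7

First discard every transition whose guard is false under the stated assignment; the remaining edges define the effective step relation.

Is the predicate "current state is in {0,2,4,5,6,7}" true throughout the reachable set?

Allowed set {0,2,4,5,6,7}
Reachable = {0,2,4}
  0: ✓
  2: ✓
  4: ✓

Answer: INVARIANT HOLDS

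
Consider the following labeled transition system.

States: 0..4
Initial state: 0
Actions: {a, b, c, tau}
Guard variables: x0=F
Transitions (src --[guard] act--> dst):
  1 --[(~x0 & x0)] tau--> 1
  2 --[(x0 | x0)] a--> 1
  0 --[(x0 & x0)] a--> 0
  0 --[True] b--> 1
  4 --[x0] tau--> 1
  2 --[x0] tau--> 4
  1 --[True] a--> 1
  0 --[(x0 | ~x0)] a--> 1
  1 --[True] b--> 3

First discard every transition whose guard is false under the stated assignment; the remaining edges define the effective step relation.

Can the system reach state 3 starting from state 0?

After dropping false guards: 4 live edges.
L0 = {0}
L1 = {1}  cumulative {0,1}
L2 = {3}  cumulative {0,1,3}
Reachable = {0,1,3}
witness 3: b·b

Answer: REACHABLE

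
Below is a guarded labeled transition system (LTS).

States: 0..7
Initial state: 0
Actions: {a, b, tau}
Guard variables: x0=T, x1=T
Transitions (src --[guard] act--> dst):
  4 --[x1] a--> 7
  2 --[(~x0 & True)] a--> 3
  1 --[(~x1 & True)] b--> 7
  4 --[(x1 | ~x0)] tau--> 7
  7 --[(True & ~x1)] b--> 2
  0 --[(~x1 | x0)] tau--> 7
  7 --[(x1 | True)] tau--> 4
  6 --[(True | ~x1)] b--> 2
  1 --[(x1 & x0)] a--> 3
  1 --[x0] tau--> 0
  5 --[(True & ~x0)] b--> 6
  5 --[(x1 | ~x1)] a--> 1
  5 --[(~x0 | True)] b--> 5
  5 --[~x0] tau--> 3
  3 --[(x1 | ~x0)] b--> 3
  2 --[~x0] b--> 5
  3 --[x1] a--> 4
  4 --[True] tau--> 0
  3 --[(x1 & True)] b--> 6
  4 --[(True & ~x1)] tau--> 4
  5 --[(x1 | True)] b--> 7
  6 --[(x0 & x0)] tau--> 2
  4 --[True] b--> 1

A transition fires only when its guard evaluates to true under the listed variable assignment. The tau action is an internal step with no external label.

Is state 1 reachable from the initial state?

Answer: REACHABLE

Working:
After dropping false guards: 16 live edges.
Layer 0: {0}
Layer 1: {7}  cumulative {0,7}
Layer 2: {4}  cumulative {0,4,7}
Layer 3: {1}  cumulative {0,1,4,7}
Layer 4: {3}  cumulative {0,1,3,4,7}
Layer 5: {6}  cumulative {0,1,3,4,6,7}
Layer 6: {2}  cumulative {0,1,2,3,4,6,7}
Reachable = {0,1,2,3,4,6,7}
witness 1: tau·tau·b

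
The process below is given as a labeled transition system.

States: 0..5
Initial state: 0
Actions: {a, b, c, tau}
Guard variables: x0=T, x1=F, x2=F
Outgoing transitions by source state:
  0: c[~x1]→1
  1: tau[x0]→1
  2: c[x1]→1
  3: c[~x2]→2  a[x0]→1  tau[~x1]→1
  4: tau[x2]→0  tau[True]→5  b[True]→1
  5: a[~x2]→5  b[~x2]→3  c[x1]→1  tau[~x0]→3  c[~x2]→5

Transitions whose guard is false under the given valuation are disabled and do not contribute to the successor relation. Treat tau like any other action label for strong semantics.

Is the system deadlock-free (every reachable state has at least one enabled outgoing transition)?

R = {0,1}
  0: c→1  [1 out]
  1: tau→1  [1 out]

Answer: DEADLOCK-FREE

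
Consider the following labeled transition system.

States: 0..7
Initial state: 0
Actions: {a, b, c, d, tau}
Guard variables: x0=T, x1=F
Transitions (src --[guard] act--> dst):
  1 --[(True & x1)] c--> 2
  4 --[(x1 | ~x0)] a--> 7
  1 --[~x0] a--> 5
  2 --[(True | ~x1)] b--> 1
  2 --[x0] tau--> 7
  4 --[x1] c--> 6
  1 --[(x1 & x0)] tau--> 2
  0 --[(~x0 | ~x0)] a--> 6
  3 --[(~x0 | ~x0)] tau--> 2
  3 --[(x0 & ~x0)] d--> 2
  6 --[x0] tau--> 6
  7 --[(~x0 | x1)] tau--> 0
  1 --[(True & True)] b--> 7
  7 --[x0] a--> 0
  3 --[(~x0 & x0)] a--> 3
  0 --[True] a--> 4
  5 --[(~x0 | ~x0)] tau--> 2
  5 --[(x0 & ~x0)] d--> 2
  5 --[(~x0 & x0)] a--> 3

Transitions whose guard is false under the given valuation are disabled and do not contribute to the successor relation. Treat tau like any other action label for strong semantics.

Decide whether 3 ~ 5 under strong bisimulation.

Answer: BISIMILAR

Working:
Bisimulation quotient by refinement:
  round 0: {{0,1,2,3,4,5,6,7}}
  round 1: {{0,7},{1},{2},{3,4,5},{6}}
  round 2: {{0},{1},{2},{3,4,5},{6},{7}}
Fixed point at round 3; 6 class(es).
3∈{3,4,5}, 5∈{3,4,5}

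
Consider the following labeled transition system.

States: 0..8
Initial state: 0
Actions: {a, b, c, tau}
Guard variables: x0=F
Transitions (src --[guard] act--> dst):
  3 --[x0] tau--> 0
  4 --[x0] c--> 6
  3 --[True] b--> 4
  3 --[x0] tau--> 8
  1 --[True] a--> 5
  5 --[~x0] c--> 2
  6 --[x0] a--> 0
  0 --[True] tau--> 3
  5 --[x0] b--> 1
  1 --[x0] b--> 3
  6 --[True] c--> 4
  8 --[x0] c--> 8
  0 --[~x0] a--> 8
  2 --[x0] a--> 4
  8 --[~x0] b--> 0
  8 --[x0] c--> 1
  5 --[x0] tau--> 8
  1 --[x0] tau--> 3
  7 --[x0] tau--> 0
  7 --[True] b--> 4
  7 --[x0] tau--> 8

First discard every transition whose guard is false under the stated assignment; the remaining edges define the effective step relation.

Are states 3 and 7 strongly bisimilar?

Answer: BISIMILAR

Working:
Refine partition for ~:
  round 0: {{0,1,2,3,4,5,6,7,8}}
  round 1: {{0},{1},{2,4},{3,7,8},{5,6}}
  round 2: {{0},{1},{2,4},{3,7},{5,6},{8}}
6 equivalence class(es) (converged in 3)
3∈{3,7}, 7∈{3,7}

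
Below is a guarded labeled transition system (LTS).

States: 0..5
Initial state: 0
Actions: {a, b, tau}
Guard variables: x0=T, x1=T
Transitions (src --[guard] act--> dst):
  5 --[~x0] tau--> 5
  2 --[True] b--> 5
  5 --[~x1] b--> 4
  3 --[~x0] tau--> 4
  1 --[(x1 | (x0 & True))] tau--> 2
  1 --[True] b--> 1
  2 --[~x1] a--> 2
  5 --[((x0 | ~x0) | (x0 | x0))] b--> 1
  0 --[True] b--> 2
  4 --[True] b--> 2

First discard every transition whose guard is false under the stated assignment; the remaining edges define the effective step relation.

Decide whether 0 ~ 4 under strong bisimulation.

Refine partition for ~:
  P[0] = {{0,1,2,3,4,5}}
  P[1] = {{0,2,4,5},{1},{3}}
  P[2] = {{0,2,4},{1},{3},{5}}
  P[3] = {{0,4},{1},{2},{3},{5}}
Fixed point at round 4; 5 class(es).
[0]={0,4}  [4]={0,4}

Answer: BISIMILAR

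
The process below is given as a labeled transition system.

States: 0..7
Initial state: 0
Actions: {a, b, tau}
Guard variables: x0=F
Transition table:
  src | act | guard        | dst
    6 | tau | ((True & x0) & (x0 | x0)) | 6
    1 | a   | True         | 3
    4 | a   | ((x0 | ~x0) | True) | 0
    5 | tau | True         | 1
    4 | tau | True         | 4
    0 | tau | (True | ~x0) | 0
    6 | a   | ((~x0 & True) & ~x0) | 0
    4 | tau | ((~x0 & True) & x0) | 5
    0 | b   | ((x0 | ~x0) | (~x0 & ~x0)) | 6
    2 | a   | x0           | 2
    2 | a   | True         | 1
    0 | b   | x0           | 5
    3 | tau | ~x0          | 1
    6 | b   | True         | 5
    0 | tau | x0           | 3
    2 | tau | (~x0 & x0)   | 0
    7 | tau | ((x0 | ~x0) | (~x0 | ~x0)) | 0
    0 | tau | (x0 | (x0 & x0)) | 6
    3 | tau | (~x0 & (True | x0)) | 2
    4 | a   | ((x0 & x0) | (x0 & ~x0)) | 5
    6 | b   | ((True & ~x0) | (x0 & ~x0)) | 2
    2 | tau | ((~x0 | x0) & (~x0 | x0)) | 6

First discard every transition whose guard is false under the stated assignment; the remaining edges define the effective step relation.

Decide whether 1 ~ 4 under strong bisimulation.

Answer: NOT BISIMILAR

Working:
Compute ~ classes (split until stable):
  π0 = {{0,1,2,3,4,5,6,7}}
  π1 = {{0},{1},{2,4},{3,5,7},{6}}
  π2 = {{0},{1},{2},{3},{4},{5},{6},{7}}
stable after 3 split(s): 8 block(s)
1∈{1}, 4∈{4}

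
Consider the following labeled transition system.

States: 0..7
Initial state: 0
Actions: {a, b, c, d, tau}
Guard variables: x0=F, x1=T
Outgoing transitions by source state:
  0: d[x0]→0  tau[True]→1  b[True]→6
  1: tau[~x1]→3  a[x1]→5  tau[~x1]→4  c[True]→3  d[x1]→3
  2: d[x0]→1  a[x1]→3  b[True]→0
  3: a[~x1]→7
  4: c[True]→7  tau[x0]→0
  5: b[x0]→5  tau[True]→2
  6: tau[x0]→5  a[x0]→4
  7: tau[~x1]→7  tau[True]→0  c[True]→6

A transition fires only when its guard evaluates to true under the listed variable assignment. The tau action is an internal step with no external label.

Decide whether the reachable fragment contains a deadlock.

Answer: DEADLOCK at state 3

Working:
R = {0,1,2,3,5,6}
  0: b→6  tau→1  [2 out]
  1: a→5  c→3  d→3  [3 out]
  2: a→3  b→0  [2 out]
  3: ∅  [deadlock]
  5: tau→2  [1 out]
  6: ∅  [deadlock]
trace reaching 3: tau·c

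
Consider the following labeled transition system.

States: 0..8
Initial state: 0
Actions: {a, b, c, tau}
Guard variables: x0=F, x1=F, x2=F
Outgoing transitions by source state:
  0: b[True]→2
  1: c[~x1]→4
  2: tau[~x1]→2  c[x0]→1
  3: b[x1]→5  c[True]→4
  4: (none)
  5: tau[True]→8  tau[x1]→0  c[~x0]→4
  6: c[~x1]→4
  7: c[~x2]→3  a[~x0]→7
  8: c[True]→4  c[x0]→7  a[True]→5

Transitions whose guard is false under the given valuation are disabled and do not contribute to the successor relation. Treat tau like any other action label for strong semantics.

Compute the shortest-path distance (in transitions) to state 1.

Breadth-first toward 1:
  L0 = {0}
  L1 = {2}
1 never appears.

Answer: UNREACHABLE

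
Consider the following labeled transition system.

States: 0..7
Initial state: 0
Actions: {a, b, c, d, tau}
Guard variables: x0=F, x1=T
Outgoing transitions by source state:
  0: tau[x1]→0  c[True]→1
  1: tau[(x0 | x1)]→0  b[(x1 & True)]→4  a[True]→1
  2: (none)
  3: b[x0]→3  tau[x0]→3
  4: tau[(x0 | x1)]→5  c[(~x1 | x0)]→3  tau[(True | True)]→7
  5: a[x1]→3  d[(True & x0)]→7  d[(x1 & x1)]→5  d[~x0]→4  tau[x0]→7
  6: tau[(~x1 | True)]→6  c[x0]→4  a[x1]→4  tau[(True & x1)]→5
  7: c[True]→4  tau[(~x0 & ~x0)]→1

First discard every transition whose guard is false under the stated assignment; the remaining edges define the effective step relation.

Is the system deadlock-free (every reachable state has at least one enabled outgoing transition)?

Reach set: {0,1,3,4,5,7}
  0: c→1  tau→0  [deg 2]
  1: a→1  b→4  tau→0  [deg 3]
  3: ∅  [STUCK]
  4: tau→5  tau→7  [deg 2]
  5: a→3  d→4  d→5  [deg 3]
  7: c→4  tau→1  [deg 2]
witness 3: c·b·tau·a

Answer: DEADLOCK at state 3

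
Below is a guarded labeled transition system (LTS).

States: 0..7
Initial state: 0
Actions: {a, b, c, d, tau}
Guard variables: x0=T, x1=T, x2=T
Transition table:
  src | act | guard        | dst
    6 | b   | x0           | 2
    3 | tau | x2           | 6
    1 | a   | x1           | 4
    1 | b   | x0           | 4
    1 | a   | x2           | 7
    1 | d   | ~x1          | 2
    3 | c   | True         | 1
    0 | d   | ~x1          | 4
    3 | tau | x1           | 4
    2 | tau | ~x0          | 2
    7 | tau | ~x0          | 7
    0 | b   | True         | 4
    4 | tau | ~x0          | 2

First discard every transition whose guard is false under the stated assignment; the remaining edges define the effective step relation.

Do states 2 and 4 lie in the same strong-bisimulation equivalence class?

Refine partition for ~:
  π0 = {{0,1,2,3,4,5,6,7}}
  π1 = {{0,6},{1},{2,4,5,7},{3}}
4 equivalence class(es) (converged in 2)
[2]={2,4,5,7}  [4]={2,4,5,7}

Answer: BISIMILAR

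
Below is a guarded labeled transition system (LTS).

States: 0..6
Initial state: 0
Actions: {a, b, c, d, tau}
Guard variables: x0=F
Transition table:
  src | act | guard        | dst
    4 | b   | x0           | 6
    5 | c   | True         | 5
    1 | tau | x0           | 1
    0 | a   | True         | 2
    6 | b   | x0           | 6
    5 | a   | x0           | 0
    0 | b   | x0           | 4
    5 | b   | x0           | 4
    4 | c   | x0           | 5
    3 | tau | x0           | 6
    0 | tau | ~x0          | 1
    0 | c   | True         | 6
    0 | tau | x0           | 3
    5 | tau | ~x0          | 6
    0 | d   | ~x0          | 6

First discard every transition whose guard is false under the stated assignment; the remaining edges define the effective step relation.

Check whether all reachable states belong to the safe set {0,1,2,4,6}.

Inv-set: {0,1,2,4,6}
Reach set: {0,1,2,6}
  0: safe
  1: safe
  2: safe
  6: safe

Answer: INVARIANT HOLDS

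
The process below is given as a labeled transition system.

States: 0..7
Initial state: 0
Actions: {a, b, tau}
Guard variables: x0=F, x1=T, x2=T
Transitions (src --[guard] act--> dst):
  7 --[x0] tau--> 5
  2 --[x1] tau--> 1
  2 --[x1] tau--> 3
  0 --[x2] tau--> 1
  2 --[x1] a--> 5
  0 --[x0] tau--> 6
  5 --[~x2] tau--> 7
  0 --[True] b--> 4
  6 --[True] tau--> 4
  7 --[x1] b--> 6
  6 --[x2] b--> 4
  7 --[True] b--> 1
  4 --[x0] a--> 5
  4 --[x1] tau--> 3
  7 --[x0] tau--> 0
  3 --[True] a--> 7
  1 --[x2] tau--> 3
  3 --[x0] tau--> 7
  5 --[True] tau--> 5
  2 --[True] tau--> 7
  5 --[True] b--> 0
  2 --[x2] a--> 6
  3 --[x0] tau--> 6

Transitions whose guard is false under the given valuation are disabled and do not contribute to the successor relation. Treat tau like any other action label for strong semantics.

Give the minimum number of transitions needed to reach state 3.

BFS to 3:
  L0 = {0}
  L1 = {1,4}
  L2 = {3}
3 enters at depth 2; path b·tau

Answer: 2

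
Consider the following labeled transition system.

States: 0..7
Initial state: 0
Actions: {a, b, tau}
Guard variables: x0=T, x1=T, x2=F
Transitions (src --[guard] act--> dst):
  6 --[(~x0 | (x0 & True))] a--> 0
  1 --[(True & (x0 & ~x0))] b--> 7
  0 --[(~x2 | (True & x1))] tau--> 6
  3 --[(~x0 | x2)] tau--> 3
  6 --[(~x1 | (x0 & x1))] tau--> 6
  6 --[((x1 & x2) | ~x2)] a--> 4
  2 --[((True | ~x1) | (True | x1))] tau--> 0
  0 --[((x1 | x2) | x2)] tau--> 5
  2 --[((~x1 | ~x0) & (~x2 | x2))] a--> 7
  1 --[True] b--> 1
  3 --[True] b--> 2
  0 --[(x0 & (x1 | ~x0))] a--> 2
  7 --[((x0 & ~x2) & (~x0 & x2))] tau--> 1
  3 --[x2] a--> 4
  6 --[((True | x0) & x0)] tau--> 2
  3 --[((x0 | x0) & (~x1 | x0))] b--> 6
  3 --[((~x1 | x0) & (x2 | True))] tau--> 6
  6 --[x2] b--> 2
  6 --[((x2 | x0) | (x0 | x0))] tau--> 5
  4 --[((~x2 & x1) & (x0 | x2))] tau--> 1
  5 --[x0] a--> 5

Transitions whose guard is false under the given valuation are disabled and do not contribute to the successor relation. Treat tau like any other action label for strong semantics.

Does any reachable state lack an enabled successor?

Answer: DEADLOCK-FREE

Working:
Reach set: {0,1,2,4,5,6}
  0: a→2  tau→5  tau→6  [3 exit(s)]
  1: b→1  [1 exit(s)]
  2: tau→0  [1 exit(s)]
  4: tau→1  [1 exit(s)]
  5: a→5  [1 exit(s)]
  6: a→0  a→4  tau→2  tau→5  tau→6  [5 exit(s)]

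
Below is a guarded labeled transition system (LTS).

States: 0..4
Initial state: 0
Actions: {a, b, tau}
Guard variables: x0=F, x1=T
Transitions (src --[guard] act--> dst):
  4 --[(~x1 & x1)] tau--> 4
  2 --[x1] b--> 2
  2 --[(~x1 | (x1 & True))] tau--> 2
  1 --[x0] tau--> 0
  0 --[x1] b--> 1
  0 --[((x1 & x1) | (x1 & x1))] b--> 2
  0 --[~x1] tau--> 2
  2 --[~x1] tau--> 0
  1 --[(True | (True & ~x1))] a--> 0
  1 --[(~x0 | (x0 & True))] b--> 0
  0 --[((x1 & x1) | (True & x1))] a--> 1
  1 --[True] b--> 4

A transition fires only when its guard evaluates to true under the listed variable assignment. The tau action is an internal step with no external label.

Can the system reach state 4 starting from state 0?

Answer: REACHABLE

Analysis:
8 transition(s) survive guard evaluation.
depth 0: {0}
depth 1: {1,2}  total {0,1,2}
depth 2: {4}  total {0,1,2,4}
R = {0,1,2,4}
trace reaching 4: b·b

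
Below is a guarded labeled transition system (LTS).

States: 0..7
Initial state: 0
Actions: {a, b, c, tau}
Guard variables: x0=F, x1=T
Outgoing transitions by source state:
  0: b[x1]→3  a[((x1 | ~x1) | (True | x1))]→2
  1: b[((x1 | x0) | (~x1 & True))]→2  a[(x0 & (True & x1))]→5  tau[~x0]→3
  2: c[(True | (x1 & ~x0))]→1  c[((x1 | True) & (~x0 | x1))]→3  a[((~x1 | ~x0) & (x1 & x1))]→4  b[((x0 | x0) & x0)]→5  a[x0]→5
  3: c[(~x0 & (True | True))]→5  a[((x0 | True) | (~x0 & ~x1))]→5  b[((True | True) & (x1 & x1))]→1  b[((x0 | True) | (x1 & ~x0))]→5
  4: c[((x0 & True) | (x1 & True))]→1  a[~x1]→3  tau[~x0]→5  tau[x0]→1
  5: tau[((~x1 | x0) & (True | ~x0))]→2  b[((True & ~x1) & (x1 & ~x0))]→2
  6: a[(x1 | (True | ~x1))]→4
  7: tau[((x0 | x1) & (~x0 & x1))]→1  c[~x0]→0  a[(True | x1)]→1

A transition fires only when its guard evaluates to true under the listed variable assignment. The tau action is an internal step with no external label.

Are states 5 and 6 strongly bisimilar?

Refine partition for ~:
  P[0] = {{0,1,2,3,4,5,6,7}}
  P[1] = {{0},{1},{2},{3},{4},{5},{6},{7}}
8 equivalence class(es) (converged in 2)
class of 5: {5}; class of 6: {6}

Answer: NOT BISIMILAR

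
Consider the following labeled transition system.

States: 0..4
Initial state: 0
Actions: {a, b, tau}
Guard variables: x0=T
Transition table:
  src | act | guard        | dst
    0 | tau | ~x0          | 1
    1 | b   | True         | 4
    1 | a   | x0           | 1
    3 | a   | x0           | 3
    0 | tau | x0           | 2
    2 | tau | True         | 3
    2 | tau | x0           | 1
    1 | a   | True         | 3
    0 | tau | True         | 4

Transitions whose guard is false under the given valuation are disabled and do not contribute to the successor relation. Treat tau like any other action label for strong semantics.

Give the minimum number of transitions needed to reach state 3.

Answer: 2

Trace:
Breadth-first toward 3:
  Layer 0: {0}
  Layer 1: {2,4}
  Layer 2: {1,3}
3 enters at depth 2; path tau·tau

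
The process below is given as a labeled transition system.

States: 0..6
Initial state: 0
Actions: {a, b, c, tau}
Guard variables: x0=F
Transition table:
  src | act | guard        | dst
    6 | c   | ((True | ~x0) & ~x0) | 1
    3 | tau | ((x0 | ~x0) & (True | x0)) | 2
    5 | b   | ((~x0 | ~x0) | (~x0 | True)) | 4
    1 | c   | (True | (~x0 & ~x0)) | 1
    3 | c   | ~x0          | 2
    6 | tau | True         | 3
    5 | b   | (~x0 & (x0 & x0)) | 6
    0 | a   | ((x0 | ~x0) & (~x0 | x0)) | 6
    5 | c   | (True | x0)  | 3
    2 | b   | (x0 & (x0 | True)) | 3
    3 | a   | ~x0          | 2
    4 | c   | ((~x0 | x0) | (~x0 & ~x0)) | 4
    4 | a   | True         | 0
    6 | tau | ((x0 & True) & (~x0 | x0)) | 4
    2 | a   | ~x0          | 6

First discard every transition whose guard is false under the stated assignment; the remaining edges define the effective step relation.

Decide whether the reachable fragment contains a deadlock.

Reach set: {0,1,2,3,6}
  0: a→6  [1 out]
  1: c→1  [1 out]
  2: a→6  [1 out]
  3: a→2  c→2  tau→2  [3 out]
  6: c→1  tau→3  [2 out]

Answer: DEADLOCK-FREE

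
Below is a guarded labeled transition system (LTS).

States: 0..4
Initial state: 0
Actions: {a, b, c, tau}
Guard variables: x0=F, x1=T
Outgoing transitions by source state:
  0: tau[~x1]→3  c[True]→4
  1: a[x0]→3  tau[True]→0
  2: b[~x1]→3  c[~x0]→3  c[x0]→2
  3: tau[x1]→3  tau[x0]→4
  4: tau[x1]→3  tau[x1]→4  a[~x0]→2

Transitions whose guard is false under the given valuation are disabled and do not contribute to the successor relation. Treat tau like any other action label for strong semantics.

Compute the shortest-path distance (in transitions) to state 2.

BFS to 2:
  Layer 0: {0}
  Layer 1: {4}
  Layer 2: {2,3}
first hit 2 at d=2 via c·a

Answer: 2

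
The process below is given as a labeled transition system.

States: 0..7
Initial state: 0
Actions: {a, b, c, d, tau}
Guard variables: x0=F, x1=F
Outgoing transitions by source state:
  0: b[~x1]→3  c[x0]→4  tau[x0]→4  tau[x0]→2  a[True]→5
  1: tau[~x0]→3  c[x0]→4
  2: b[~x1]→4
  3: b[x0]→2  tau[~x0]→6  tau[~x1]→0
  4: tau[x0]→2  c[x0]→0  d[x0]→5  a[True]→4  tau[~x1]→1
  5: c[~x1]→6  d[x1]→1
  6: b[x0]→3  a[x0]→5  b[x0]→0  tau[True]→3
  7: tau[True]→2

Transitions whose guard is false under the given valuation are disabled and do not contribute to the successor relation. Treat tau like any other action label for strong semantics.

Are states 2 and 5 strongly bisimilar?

Compute ~ classes (split until stable):
  round 0: {{0,1,2,3,4,5,6,7}}
  round 1: {{0},{1,3,6,7},{2},{4},{5}}
  round 2: {{0},{1,6},{2},{3},{4},{5},{7}}
7 equivalence class(es) (converged in 3)
2∈{2}, 5∈{5}

Answer: NOT BISIMILAR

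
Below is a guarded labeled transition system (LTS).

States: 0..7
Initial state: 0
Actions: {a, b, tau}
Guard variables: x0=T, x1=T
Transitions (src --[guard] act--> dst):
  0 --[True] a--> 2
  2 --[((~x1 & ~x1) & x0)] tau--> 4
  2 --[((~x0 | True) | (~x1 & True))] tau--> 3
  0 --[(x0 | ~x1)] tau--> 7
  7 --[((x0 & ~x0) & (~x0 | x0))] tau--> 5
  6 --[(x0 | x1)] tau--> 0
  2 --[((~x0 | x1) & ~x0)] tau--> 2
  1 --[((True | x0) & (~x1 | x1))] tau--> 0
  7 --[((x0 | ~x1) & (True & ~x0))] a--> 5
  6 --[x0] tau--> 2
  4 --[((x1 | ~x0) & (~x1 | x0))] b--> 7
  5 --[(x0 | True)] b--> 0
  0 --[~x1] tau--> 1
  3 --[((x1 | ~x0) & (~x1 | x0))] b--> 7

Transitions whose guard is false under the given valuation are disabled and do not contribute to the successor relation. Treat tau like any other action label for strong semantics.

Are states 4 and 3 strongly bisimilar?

Compute ~ classes (split until stable):
  π0 = {{0,1,2,3,4,5,6,7}}
  π1 = {{0},{1,2,6},{3,4,5},{7}}
  π2 = {{0},{1},{2},{3,4},{5},{6},{7}}
stable after 3 split(s): 7 block(s)
[4]={3,4}  [3]={3,4}

Answer: BISIMILAR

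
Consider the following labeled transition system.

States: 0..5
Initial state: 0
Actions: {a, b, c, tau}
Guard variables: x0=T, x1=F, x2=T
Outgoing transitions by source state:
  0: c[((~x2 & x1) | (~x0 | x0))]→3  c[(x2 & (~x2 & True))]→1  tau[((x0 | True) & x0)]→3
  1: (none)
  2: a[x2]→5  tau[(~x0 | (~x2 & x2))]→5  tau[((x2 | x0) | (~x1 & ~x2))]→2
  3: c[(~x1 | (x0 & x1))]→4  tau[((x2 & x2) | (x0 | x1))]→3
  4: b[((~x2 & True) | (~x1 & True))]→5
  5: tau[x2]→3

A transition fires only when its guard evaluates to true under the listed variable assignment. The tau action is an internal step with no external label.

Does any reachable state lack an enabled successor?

R = {0,3,4,5}
  0: c→3  tau→3  [deg 2]
  3: c→4  tau→3  [deg 2]
  4: b→5  [deg 1]
  5: tau→3  [deg 1]

Answer: DEADLOCK-FREE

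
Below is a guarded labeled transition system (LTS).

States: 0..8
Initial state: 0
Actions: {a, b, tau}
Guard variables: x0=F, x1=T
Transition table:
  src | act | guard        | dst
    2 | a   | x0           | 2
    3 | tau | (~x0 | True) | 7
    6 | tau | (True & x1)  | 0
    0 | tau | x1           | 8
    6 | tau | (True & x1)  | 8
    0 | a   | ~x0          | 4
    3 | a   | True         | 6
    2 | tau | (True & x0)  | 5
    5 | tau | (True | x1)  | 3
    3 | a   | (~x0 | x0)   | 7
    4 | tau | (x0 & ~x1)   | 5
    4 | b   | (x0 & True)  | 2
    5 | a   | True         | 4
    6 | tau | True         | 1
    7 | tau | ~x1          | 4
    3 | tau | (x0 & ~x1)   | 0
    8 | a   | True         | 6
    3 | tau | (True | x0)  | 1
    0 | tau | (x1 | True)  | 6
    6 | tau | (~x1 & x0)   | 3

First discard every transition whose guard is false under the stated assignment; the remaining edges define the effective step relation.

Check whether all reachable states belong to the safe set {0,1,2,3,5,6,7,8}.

Safe = {0,1,2,3,5,6,7,8}
R = {0,1,4,6,8}
  0: safe
  1: safe
  4: ✗ unsafe
  6: safe
  8: safe
witness against invariant: a → 4

Answer: INVARIANT VIOLATED at state 4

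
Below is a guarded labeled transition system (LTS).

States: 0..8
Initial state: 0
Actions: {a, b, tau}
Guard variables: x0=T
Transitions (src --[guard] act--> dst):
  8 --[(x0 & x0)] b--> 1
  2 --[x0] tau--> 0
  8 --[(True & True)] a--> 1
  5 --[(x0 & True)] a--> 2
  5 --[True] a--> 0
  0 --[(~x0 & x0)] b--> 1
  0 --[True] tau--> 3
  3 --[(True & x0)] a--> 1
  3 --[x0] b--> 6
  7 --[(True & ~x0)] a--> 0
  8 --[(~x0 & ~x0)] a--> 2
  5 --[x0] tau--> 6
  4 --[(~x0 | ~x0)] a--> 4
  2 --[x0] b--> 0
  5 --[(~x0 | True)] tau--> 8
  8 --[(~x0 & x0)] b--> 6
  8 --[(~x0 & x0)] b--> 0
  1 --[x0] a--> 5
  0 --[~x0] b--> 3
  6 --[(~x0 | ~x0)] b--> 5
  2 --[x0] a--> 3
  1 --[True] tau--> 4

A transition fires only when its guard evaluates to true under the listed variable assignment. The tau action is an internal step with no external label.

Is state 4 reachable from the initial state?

After dropping false guards: 14 live edges.
L0 = {0}
L1 = {3}  cumulative {0,3}
L2 = {1,6}  cumulative {0,1,3,6}
L3 = {4,5}  cumulative {0,1,3,4,5,6}
L4 = {2,8}  cumulative {0,1,2,3,4,5,6,8}
Reach set: {0,1,2,3,4,5,6,8}
Path to 4: tau·a·tau

Answer: REACHABLE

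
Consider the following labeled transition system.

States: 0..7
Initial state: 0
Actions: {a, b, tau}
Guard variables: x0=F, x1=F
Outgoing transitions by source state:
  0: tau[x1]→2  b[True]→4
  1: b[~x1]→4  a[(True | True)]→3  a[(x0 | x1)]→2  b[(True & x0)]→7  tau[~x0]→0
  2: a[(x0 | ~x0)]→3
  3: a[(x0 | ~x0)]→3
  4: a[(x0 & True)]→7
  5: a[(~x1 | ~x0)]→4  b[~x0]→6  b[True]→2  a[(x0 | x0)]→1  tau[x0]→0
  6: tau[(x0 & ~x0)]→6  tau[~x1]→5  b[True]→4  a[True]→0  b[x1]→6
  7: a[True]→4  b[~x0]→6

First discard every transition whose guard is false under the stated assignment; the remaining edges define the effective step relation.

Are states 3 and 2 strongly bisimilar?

Answer: BISIMILAR

Trace:
Refine partition for ~:
  round 0: {{0,1,2,3,4,5,6,7}}
  round 1: {{0},{1,6},{2,3},{4},{5,7}}
  round 2: {{0},{1},{2,3},{4},{5},{6},{7}}
Fixed point at round 3; 7 class(es).
3∈{2,3}, 2∈{2,3}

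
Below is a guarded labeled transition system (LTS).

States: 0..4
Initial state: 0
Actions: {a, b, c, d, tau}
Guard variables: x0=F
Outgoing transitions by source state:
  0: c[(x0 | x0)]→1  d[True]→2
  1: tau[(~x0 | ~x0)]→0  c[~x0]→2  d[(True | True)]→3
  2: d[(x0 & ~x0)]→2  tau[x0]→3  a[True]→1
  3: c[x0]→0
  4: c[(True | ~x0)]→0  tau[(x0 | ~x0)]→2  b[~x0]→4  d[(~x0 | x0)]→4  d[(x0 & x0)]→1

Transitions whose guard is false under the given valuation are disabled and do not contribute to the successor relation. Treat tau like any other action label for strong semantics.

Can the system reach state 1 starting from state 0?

Answer: REACHABLE

Working:
Guard filter leaves 9 enabled edge(s).
depth 0: {0}
depth 1: {2}  total {0,2}
depth 2: {1}  total {0,1,2}
depth 3: {3}  total {0,1,2,3}
Reach set: {0,1,2,3}
Path to 1: d·a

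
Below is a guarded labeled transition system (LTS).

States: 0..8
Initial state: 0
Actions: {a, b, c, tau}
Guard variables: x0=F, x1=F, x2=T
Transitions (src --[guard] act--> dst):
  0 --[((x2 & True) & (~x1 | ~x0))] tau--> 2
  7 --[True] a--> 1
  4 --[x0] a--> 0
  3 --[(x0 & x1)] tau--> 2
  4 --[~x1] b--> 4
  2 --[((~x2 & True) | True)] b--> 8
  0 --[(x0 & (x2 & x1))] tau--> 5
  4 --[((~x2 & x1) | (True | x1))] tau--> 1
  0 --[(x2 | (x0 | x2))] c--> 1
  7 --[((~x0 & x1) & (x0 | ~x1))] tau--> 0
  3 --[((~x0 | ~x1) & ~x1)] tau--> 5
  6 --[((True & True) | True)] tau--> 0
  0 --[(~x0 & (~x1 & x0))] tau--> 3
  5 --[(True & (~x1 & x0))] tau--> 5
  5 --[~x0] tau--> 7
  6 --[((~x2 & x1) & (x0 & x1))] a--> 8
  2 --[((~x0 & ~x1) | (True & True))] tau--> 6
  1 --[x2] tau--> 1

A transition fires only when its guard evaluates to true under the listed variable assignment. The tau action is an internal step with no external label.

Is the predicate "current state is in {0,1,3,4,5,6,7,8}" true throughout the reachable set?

Allowed set {0,1,3,4,5,6,7,8}
Reach set: {0,1,2,6,8}
  0: safe
  1: safe
  2: outside
  6: safe
  8: safe
counterexample path to 2: tau

Answer: INVARIANT VIOLATED at state 2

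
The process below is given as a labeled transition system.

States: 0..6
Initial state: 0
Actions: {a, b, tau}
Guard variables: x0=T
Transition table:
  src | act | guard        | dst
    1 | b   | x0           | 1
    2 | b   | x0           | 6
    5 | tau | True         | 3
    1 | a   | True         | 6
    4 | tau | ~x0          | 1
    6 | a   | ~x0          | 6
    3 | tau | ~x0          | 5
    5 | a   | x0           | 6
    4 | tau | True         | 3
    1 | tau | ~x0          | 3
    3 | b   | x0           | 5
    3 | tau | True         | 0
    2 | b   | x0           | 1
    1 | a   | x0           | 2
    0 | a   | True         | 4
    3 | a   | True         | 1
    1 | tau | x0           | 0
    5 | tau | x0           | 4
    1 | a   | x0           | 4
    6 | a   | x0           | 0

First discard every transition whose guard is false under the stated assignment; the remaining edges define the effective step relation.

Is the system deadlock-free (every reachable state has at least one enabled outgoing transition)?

R = {0,1,2,3,4,5,6}
  0: a→4  [deg 1]
  1: a→2  a→4  a→6  b→1  tau→0  [deg 5]
  2: b→1  b→6  [deg 2]
  3: a→1  b→5  tau→0  [deg 3]
  4: tau→3  [deg 1]
  5: a→6  tau→3  tau→4  [deg 3]
  6: a→0  [deg 1]

Answer: DEADLOCK-FREE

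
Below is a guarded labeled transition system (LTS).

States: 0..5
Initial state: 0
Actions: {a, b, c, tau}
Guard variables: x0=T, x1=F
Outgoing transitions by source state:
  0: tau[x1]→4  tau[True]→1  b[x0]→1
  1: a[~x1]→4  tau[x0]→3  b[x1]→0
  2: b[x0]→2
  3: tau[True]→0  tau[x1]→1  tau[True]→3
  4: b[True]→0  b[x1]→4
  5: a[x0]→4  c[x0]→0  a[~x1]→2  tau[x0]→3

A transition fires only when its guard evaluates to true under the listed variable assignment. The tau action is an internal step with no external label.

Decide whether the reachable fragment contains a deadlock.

Answer: DEADLOCK-FREE

Working:
R = {0,1,3,4}
  0: b→1  tau→1  [2 exit(s)]
  1: a→4  tau→3  [2 exit(s)]
  3: tau→0  tau→3  [2 exit(s)]
  4: b→0  [1 exit(s)]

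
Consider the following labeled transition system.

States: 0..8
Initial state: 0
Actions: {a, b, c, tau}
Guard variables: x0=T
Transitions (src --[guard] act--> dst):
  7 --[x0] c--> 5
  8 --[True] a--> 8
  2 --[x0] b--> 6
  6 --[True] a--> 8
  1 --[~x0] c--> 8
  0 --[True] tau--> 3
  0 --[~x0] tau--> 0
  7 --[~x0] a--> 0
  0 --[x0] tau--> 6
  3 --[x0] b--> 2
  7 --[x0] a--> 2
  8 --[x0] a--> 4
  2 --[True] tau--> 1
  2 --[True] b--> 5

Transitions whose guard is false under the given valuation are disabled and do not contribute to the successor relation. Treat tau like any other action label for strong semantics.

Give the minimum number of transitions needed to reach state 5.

Layered search for 5:
  Layer 0: {0}
  Layer 1: {3,6}
  Layer 2: {2,8}
  Layer 3: {1,4,5}
first hit 5 at d=3 via tau·b·b

Answer: 3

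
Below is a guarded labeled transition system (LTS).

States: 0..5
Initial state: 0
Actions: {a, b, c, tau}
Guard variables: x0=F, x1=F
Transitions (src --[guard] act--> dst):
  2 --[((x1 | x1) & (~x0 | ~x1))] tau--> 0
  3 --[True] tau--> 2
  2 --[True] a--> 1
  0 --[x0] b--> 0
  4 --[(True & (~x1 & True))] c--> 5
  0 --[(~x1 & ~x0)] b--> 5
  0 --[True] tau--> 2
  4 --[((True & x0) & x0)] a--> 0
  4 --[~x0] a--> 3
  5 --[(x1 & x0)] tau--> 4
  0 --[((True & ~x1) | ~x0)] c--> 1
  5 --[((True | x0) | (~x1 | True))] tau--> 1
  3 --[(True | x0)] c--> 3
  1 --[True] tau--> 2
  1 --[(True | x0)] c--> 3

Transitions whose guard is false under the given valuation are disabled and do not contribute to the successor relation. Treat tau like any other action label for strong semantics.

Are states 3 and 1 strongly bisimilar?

Refine partition for ~:
  π0 = {{0,1,2,3,4,5}}
  π1 = {{0},{1,3},{2},{4},{5}}
stable after 2 split(s): 5 block(s)
[3]={1,3}  [1]={1,3}

Answer: BISIMILAR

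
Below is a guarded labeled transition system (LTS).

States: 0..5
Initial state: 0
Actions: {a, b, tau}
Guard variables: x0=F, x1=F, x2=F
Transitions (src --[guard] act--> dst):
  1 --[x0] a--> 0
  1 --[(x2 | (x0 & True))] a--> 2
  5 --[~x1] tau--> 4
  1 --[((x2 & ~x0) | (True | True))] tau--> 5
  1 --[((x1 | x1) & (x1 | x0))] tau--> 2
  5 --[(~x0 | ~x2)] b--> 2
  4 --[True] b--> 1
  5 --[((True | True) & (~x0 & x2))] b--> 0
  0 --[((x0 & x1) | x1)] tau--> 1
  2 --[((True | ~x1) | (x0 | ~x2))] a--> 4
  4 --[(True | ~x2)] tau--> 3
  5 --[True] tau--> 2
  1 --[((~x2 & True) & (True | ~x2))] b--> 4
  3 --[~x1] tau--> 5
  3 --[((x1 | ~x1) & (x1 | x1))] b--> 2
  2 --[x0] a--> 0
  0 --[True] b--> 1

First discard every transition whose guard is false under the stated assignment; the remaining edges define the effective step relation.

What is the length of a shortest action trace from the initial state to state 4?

Answer: 2

Analysis:
Layered search for 4:
  depth 0: {0}
  depth 1: {1}
  depth 2: {4,5}
first hit 4 at d=2 via b·b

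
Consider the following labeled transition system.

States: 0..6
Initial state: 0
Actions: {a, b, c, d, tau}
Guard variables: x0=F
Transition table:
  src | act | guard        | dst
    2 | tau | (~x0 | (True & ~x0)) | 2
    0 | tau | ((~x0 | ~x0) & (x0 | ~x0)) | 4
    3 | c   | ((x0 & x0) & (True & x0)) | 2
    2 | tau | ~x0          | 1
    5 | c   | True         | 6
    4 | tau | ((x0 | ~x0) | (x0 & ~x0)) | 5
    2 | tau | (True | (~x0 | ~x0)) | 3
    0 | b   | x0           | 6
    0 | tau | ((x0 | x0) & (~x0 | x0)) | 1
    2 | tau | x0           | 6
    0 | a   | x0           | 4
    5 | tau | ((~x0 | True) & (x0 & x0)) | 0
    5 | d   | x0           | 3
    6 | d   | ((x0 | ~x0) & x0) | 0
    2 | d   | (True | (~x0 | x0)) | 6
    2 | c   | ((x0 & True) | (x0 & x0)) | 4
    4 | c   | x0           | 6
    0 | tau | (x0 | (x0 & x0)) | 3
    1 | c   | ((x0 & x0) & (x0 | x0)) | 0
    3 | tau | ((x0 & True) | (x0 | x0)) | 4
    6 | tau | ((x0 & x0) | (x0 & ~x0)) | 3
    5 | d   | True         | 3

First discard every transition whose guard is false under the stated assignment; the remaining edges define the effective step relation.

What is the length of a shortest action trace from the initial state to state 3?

Answer: 3

Working:
BFS to 3:
  Layer 0: {0}
  Layer 1: {4}
  Layer 2: {5}
  Layer 3: {3,6}
first hit 3 at d=3 via tau·tau·d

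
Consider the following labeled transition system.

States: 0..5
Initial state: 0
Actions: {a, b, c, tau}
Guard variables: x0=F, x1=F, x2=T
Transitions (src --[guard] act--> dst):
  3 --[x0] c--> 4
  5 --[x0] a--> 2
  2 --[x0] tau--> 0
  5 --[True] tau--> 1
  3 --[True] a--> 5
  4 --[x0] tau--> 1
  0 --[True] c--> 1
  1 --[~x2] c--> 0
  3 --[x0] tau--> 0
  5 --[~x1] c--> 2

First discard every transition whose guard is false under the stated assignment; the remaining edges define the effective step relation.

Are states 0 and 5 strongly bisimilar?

Bisimulation quotient by refinement:
  π0 = {{0,1,2,3,4,5}}
  π1 = {{0},{1,2,4},{3},{5}}
Fixed point at round 2; 4 class(es).
class of 0: {0}; class of 5: {5}

Answer: NOT BISIMILAR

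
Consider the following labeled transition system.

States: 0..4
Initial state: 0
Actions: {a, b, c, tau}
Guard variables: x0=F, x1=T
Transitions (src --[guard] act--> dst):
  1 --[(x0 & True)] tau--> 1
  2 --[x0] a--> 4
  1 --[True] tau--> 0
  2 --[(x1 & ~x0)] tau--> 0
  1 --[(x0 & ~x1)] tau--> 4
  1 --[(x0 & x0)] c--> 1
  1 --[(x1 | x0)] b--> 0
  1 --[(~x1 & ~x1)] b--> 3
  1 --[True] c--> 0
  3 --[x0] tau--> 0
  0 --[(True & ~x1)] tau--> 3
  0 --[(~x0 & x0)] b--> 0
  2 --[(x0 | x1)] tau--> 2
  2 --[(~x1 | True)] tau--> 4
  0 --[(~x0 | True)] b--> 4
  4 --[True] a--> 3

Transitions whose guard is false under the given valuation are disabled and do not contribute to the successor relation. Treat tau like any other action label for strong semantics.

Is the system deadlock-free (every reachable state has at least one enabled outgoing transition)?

Answer: DEADLOCK at state 3

Trace:
Reachable = {0,3,4}
  0: b→4  [1 out]
  3: ∅  [STUCK]
  4: a→3  [1 out]
witness 3: b·a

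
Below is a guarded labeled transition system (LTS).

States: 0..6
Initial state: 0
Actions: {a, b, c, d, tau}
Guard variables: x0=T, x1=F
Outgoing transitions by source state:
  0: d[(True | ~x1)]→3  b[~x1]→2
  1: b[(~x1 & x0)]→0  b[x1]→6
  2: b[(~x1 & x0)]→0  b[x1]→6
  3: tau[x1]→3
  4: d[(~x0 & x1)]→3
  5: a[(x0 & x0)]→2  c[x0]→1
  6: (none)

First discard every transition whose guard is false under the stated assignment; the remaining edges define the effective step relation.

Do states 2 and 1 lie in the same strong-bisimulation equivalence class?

Compute ~ classes (split until stable):
  P[0] = {{0,1,2,3,4,5,6}}
  P[1] = {{0},{1,2},{3,4,6},{5}}
Fixed point at round 2; 4 class(es).
[2]={1,2}  [1]={1,2}

Answer: BISIMILAR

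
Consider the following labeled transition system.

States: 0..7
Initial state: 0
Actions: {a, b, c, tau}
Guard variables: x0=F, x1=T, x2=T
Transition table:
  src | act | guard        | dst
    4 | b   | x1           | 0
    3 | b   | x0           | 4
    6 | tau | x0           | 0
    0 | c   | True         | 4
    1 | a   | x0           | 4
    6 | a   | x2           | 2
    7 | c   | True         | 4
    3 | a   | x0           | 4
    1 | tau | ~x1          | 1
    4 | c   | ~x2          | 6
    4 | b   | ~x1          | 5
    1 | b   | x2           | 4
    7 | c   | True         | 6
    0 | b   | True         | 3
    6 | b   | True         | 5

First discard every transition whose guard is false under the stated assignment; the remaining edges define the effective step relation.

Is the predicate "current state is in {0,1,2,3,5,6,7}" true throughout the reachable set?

Answer: INVARIANT VIOLATED at state 4

Analysis:
Safe = {0,1,2,3,5,6,7}
Reachable = {0,3,4}
  0: ok
  3: ok
  4: outside
witness against invariant: c → 4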